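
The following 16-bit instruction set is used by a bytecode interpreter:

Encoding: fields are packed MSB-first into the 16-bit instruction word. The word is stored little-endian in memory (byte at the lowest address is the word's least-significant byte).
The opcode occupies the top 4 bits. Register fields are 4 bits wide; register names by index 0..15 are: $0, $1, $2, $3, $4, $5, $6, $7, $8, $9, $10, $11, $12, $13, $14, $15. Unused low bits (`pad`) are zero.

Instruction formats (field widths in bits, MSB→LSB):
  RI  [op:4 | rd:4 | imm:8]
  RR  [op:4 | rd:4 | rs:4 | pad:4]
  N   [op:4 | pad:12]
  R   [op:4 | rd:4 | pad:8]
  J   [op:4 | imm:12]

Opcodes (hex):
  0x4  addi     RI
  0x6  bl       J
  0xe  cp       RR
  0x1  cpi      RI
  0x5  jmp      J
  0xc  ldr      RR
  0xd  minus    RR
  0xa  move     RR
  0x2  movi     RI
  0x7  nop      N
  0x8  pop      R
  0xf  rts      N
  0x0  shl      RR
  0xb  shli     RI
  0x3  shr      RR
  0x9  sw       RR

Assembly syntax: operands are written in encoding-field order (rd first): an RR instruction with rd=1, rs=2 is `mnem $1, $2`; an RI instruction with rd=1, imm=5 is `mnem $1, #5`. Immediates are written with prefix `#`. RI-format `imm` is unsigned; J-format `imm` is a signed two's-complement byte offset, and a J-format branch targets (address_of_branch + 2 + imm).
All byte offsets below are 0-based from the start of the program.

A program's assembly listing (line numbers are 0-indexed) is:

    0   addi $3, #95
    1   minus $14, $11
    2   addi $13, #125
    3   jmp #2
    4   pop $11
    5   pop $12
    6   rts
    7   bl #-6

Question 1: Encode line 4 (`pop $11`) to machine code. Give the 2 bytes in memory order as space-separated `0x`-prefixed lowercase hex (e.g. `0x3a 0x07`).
0x00 0x8b

L4: pop op=0x8:4|rd=11:4|pad=0:8 ⇒ 0x8b00 ⇒ little 00 8b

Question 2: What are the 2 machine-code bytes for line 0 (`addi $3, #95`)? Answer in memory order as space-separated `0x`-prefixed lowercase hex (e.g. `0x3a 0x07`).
0x5f 0x43

0. addi fields op=0x4:4|rd=3:4|imm=95:8 → word 435fh → 5f 43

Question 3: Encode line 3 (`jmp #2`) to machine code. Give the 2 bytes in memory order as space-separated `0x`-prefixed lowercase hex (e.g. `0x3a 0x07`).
line 3 (jmp): pack op=0x5:4|imm=2:12 = 0x5002; little→ 02 50

0x02 0x50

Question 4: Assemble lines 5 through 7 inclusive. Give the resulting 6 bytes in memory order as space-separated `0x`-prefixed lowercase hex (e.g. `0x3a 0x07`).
0x00 0x8c 0x00 0xf0 0xfa 0x6f

line 5 (pop): pack op=0x8:4|rd=12:4|pad=0:8 = 0x8c00; little→ 00 8c
line 6 (rts): pack op=0xf:4|pad=0:12 = 0xf000; little→ 00 f0
line 7 (bl): pack op=0x6:4|imm=-6:12 = 0x6ffa; little→ fa 6f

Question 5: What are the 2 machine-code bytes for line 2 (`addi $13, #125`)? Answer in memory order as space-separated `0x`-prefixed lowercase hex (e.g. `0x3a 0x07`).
2. addi fields op=0x4:4|rd=13:4|imm=125:8 → word 4d7dh → 7d 4d

0x7d 0x4d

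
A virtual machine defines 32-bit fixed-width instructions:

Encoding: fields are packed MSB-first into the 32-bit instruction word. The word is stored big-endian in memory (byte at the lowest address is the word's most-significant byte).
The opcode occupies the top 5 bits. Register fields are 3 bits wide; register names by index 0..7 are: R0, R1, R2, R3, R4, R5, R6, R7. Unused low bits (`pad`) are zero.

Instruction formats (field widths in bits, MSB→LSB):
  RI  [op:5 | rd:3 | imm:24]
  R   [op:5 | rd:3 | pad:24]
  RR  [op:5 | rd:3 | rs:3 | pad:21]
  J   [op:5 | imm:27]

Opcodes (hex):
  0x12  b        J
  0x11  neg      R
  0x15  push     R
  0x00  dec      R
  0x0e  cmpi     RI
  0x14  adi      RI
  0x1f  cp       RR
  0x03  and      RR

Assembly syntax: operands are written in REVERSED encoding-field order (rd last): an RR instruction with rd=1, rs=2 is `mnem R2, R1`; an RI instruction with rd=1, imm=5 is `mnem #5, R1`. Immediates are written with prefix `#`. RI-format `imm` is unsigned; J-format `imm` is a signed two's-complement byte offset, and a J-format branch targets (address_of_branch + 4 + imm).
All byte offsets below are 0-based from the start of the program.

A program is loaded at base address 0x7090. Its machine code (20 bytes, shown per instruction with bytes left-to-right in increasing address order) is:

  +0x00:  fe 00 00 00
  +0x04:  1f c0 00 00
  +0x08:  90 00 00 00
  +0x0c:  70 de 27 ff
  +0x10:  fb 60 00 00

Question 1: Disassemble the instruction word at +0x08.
b #0

@+08  big-endian(90 00 00 00) = 0x90000000
  top 5b → 0x12 → b [J]
  imm: (w>>0)&0x7ffffff=0x0 → #0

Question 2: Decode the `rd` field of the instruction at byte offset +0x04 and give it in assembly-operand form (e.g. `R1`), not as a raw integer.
R7

[04] 1f c0 00 00 → 0x1fc00000
  top 5b → 0x3 → and [RR]
  rd: (w>>24)&0x7=0x7 → R7
  rs: (w>>21)&0x7=0x6 → R6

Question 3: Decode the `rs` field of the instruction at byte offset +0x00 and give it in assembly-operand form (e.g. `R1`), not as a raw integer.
R0

off 0x00: read fe 00 00 00 as big → 0xfe000000
  op=0xfe000000>>27=0x1f ⇒ cp (RR)
  rd: (w>>24)&0x7=0x6 → R6
  rs: (w>>21)&0x7=0x0 → R0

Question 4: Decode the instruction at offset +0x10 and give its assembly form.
cp R3, R3

@+10  big-endian(fb 60 00 00) = 0xfb600000
  op=0xfb600000>>27=0x1f ⇒ cp (RR)
  [26:24] rd=3 = R3
  [23:21] rs=3 = R3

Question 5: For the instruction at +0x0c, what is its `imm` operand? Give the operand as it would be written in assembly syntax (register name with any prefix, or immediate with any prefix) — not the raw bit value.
off 0x0c: read 70 de 27 ff as big → 0x70de27ff
  op=0x70de27ff>>27=0xe ⇒ cmpi (RI)
  [26:24] rd=0 = R0
  [23:0] imm=14559231 = #14559231

#14559231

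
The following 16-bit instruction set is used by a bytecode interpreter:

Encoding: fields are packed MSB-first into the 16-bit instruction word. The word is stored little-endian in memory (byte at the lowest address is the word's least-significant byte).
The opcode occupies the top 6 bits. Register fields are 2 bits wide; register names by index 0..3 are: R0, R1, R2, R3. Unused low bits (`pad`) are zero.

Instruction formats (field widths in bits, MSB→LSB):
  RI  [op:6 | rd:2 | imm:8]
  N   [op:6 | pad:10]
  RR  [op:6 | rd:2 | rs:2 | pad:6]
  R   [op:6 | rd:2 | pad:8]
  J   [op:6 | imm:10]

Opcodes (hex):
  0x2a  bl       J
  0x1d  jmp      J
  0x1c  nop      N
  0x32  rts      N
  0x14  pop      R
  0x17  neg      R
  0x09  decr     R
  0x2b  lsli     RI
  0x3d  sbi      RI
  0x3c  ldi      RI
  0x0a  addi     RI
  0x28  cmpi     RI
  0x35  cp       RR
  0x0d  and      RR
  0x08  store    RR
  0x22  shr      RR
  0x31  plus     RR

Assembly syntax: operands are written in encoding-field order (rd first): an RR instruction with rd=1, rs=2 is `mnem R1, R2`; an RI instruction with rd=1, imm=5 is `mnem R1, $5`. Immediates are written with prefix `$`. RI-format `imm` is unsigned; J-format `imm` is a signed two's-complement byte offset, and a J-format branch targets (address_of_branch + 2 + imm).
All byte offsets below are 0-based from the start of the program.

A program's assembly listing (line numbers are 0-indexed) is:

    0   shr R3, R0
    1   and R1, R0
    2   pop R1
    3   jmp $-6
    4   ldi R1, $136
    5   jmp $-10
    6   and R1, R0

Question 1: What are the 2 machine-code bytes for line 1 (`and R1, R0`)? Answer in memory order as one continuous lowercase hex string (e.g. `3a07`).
1. and fields op=0xd:6|rd=1:2|rs=0:2|pad=0:6 → word 3500h → 00 35

0035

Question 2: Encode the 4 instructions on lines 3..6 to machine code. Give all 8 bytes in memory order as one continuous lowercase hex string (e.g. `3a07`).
L3: jmp op=0x1d:6|imm=-6:10 ⇒ 0x77fa ⇒ little fa 77
L4: ldi op=0x3c:6|rd=1:2|imm=136:8 ⇒ 0xf188 ⇒ little 88 f1
L5: jmp op=0x1d:6|imm=-10:10 ⇒ 0x77f6 ⇒ little f6 77
L6: and op=0xd:6|rd=1:2|rs=0:2|pad=0:6 ⇒ 0x3500 ⇒ little 00 35

fa7788f1f6770035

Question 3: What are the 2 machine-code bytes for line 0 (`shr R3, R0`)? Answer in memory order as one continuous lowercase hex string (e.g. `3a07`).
008b

0. shr fields op=0x22:6|rd=3:2|rs=0:2|pad=0:6 → word 8b00h → 00 8b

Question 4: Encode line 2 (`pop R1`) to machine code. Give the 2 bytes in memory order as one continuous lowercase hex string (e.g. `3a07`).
0051

line 2 (pop): pack op=0x14:6|rd=1:2|pad=0:8 = 0x5100; little→ 00 51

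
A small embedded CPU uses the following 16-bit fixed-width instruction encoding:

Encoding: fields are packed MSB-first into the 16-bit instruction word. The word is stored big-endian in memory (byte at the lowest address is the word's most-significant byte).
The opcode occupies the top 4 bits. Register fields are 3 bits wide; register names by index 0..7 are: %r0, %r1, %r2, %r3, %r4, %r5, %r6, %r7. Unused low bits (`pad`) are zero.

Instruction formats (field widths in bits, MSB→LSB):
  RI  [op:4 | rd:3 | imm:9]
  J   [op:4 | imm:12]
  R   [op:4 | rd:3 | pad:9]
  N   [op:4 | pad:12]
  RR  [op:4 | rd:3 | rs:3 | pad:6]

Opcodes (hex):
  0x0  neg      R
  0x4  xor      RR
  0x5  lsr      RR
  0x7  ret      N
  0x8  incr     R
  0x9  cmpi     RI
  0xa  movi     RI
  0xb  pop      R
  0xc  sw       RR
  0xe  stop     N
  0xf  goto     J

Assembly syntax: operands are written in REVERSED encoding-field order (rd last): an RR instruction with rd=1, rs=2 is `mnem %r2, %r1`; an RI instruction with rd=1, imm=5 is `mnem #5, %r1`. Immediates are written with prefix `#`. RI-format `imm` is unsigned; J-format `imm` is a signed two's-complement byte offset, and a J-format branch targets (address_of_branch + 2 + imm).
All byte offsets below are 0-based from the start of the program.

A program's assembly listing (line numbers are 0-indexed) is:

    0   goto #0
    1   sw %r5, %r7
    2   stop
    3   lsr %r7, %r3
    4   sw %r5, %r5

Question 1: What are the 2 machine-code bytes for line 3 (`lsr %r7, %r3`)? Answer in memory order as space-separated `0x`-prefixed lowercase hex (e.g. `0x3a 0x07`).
L3: lsr op=0x5:4|rd=3:3|rs=7:3|pad=0:6 ⇒ 0x57c0 ⇒ big 57 c0

0x57 0xc0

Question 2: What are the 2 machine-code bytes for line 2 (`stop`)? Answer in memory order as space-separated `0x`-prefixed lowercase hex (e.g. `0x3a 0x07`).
line 2 (stop): pack op=0xe:4|pad=0:12 = 0xe000; big→ e0 00

0xe0 0x00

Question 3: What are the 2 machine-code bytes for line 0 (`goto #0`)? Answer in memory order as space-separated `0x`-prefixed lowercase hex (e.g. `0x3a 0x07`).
0xf0 0x00

L0: goto op=0xf:4|imm=0:12 ⇒ 0xf000 ⇒ big f0 00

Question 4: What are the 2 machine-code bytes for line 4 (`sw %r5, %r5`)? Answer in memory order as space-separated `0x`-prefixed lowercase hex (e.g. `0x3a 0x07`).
line 4 (sw): pack op=0xc:4|rd=5:3|rs=5:3|pad=0:6 = 0xcb40; big→ cb 40

0xcb 0x40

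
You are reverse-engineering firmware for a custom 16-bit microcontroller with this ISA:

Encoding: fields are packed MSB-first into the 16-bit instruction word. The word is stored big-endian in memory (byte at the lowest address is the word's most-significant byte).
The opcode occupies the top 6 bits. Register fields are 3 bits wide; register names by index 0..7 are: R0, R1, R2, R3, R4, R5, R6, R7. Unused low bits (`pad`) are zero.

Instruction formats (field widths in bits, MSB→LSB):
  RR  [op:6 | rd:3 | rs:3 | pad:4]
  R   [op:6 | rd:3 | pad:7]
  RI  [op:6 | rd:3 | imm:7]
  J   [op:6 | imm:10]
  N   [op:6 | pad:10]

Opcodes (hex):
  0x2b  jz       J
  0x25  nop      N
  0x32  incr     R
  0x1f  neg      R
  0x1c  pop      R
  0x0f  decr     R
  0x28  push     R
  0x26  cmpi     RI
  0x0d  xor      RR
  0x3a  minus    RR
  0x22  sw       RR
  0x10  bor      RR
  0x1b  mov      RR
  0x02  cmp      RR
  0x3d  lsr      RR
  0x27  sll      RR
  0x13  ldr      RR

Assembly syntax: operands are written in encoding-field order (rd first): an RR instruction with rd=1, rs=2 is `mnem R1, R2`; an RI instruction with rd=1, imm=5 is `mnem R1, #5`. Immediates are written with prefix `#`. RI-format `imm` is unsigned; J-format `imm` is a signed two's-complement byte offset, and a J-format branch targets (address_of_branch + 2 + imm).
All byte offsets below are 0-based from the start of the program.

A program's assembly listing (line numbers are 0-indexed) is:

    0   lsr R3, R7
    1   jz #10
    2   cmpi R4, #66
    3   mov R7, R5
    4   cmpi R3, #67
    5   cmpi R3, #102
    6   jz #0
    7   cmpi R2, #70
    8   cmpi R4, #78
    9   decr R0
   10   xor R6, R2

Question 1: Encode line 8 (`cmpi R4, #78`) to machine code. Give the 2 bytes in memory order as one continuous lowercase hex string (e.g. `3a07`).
9a4e

L8: cmpi op=0x26:6|rd=4:3|imm=78:7 ⇒ 0x9a4e ⇒ big 9a 4e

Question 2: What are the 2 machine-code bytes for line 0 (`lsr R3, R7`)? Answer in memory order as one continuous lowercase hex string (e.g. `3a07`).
0. lsr fields op=0x3d:6|rd=3:3|rs=7:3|pad=0:4 → word f5f0h → f5 f0

f5f0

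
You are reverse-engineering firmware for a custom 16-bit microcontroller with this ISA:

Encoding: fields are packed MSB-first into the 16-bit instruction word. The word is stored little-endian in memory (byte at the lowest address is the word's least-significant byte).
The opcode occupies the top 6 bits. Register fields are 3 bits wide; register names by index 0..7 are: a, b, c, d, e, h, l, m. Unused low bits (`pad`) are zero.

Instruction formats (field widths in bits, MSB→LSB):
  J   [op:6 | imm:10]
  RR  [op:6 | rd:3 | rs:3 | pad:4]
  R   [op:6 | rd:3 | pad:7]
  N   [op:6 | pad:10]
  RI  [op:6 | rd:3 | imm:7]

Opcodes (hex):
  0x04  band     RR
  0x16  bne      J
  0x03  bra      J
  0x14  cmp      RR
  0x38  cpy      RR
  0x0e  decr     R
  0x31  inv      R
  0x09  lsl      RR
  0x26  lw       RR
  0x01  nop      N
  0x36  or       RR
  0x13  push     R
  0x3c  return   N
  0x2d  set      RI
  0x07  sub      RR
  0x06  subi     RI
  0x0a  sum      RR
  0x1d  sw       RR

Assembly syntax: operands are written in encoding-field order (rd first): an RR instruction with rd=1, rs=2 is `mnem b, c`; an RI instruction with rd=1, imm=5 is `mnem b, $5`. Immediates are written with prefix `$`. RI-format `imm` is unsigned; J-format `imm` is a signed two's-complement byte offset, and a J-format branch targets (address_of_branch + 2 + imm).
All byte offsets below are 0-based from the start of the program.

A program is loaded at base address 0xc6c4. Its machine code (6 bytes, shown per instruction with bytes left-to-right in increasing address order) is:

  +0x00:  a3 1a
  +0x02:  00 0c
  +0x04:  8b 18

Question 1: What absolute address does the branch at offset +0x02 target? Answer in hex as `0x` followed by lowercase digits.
@+02  little-endian(00 0c) = 0x0c00
  top 6b → 0x3 → bra [J]
  imm@[9:0]=0x0 ⇒ $0
  target = base 0xc6c4 + off 0x02 + 2 + imm 0 = 0xc6c8

0xc6c8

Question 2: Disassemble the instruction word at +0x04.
subi b, $11

+0x04: 8b 18 ⇒ word 0x188b (little)
  op=0x188b>>10=0x6 ⇒ subi (RI)
  rd: (w>>7)&0x7=0x1 → b
  imm: (w>>0)&0x7f=0xb → $11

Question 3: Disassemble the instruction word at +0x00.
[00] a3 1a → 0x1aa3
  opcode bits[15:10]=0x6: subi/RI
  rd@[9:7]=0x5 ⇒ h
  imm@[6:0]=0x23 ⇒ $35

subi h, $35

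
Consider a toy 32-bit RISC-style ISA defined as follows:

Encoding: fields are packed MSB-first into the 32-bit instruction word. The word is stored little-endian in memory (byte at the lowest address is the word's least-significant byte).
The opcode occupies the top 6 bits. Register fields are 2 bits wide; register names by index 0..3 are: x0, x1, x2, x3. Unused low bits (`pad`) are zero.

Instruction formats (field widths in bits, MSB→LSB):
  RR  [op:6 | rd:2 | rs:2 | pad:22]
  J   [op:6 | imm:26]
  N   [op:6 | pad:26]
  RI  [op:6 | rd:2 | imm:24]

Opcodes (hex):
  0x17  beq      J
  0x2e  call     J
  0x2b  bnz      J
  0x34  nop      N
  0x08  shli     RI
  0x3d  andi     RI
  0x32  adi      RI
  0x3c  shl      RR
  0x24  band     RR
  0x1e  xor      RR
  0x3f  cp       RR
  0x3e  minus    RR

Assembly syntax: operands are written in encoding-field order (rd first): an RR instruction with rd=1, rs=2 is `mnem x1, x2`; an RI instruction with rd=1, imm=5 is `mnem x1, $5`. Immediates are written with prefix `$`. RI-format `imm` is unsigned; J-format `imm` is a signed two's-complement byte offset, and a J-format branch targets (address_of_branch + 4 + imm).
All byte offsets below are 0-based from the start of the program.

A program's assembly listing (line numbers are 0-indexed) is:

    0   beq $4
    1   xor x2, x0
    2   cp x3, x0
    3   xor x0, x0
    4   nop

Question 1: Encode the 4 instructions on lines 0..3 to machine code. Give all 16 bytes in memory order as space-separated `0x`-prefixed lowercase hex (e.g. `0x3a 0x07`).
0. beq fields op=0x17:6|imm=4:26 → word 5c000004h → 04 00 00 5c
1. xor fields op=0x1e:6|rd=2:2|rs=0:2|pad=0:22 → word 7a000000h → 00 00 00 7a
2. cp fields op=0x3f:6|rd=3:2|rs=0:2|pad=0:22 → word ff000000h → 00 00 00 ff
3. xor fields op=0x1e:6|rd=0:2|rs=0:2|pad=0:22 → word 78000000h → 00 00 00 78

0x04 0x00 0x00 0x5c 0x00 0x00 0x00 0x7a 0x00 0x00 0x00 0xff 0x00 0x00 0x00 0x78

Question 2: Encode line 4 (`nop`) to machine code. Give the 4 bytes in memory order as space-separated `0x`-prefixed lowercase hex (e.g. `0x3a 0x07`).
4. nop fields op=0x34:6|pad=0:26 → word d0000000h → 00 00 00 d0

0x00 0x00 0x00 0xd0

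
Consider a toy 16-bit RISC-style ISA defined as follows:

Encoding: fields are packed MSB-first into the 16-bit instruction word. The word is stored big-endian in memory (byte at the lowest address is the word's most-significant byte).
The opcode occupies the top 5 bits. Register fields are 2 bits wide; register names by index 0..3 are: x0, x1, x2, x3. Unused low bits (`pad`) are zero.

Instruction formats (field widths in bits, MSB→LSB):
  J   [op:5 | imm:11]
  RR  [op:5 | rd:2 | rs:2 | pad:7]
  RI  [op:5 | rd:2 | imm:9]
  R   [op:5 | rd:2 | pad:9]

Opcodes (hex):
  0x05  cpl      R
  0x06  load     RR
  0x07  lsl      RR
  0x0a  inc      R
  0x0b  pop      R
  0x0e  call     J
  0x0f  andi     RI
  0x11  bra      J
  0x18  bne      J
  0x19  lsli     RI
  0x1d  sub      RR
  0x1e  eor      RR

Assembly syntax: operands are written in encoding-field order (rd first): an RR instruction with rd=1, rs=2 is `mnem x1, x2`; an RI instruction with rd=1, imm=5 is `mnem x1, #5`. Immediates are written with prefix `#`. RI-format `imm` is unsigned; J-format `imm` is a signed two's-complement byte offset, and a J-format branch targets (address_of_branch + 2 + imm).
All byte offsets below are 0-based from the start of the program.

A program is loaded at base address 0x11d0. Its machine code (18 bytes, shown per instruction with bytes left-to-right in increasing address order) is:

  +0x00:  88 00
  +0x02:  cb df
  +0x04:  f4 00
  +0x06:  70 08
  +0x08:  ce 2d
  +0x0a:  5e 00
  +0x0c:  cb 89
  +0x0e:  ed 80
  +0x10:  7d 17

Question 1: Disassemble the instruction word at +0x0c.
[0c] cb 89 → 0xcb89
  top 5b → 0x19 → lsli [RI]
  [10:9] rd=1 = x1
  [8:0] imm=393 = #393

lsli x1, #393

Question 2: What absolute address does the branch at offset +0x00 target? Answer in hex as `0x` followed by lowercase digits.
0x11d2

[00] 88 00 → 0x8800
  op=0x8800>>11=0x11 ⇒ bra (J)
  imm@[10:0]=0x0 ⇒ #0
  target = base 0x11d0 + off 0x00 + 2 + imm 0 = 0x11d2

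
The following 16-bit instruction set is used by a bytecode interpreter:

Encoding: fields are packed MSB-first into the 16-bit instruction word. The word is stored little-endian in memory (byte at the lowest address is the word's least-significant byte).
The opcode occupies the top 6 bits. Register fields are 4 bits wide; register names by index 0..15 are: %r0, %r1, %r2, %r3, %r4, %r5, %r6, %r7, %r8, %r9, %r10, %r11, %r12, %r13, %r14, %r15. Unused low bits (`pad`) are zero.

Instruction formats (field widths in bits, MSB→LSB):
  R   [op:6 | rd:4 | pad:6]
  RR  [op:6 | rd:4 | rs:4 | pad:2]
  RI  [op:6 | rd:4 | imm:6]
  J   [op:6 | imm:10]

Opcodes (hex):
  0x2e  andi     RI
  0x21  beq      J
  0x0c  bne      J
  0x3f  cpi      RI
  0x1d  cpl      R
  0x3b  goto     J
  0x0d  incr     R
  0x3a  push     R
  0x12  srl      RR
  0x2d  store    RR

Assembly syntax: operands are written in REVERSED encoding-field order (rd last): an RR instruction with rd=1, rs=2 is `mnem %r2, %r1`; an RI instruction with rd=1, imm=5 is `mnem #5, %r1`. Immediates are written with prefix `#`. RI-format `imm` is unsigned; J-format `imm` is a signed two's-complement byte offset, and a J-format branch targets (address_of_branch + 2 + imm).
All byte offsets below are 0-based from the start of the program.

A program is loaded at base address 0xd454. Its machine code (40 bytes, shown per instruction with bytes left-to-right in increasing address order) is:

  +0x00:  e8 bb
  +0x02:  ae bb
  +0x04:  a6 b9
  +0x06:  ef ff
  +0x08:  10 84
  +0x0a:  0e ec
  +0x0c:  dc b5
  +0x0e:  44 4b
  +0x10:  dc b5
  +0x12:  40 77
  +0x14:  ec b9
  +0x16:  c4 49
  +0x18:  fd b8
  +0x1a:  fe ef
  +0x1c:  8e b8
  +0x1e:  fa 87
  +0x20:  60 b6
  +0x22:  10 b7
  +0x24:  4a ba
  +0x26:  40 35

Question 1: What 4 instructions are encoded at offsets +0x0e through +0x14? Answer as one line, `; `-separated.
srl %r1, %r13; store %r7, %r7; cpl %r13; andi #44, %r7

[0e] 44 4b → 0x4b44
  opcode bits[15:10]=0x12: srl/RR
  rd@[9:6]=0xd ⇒ %r13
  rs@[5:2]=0x1 ⇒ %r1
[10] dc b5 → 0xb5dc
  opcode bits[15:10]=0x2d: store/RR
  rd@[9:6]=0x7 ⇒ %r7
  rs@[5:2]=0x7 ⇒ %r7
[12] 40 77 → 0x7740
  opcode bits[15:10]=0x1d: cpl/R
  rd@[9:6]=0xd ⇒ %r13
[14] ec b9 → 0xb9ec
  opcode bits[15:10]=0x2e: andi/RI
  rd@[9:6]=0x7 ⇒ %r7
  imm@[5:0]=0x2c ⇒ #44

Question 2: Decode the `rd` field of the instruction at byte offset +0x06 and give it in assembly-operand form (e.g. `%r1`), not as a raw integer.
%r15

[06] ef ff → 0xffef
  opcode bits[15:10]=0x3f: cpi/RI
  rd@[9:6]=0xf ⇒ %r15
  imm@[5:0]=0x2f ⇒ #47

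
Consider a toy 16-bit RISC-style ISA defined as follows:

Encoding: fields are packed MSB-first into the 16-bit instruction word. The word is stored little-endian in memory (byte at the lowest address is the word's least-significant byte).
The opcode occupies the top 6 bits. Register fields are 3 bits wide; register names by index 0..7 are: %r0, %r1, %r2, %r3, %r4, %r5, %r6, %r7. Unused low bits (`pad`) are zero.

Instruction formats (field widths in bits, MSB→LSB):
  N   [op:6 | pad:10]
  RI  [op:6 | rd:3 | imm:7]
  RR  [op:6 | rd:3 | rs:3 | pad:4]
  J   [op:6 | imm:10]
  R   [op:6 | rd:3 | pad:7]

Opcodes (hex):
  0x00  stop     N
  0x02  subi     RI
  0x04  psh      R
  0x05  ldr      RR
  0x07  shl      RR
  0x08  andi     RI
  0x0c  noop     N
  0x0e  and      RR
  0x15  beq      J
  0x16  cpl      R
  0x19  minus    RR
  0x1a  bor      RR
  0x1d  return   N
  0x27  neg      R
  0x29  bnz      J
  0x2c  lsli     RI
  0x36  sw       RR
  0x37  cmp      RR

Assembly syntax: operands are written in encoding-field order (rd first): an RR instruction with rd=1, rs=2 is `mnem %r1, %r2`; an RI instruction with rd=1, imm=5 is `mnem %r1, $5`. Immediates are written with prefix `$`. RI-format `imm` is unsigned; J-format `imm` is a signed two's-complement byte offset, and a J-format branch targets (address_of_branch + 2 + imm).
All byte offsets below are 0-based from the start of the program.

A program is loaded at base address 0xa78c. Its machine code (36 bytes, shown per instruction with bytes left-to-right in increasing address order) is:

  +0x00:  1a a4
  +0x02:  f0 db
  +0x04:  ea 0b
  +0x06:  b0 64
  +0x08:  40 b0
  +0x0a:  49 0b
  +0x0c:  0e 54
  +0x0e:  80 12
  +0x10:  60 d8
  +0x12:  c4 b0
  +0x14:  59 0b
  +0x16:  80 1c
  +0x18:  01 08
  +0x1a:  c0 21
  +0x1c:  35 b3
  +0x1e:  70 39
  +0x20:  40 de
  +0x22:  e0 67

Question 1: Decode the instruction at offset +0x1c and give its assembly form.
off 0x1c: read 35 b3 as little → 0xb335
  opcode bits[15:10]=0x2c: lsli/RI
  [9:7] rd=6 = %r6
  [6:0] imm=53 = $53

lsli %r6, $53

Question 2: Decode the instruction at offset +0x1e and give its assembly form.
@+1e  little-endian(70 39) = 0x3970
  top 6b → 0xe → and [RR]
  rd@[9:7]=0x2 ⇒ %r2
  rs@[6:4]=0x7 ⇒ %r7

and %r2, %r7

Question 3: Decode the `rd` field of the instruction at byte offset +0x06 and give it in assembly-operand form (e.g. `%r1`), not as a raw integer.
%r1

off 0x06: read b0 64 as little → 0x64b0
  op=0x64b0>>10=0x19 ⇒ minus (RR)
  rd: (w>>7)&0x7=0x1 → %r1
  rs: (w>>4)&0x7=0x3 → %r3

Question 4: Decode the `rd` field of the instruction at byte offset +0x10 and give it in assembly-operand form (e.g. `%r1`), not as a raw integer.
off 0x10: read 60 d8 as little → 0xd860
  top 6b → 0x36 → sw [RR]
  rd: (w>>7)&0x7=0x0 → %r0
  rs: (w>>4)&0x7=0x6 → %r6

%r0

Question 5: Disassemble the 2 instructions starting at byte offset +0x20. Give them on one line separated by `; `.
[20] 40 de → 0xde40
  opcode bits[15:10]=0x37: cmp/RR
  rd: (w>>7)&0x7=0x4 → %r4
  rs: (w>>4)&0x7=0x4 → %r4
[22] e0 67 → 0x67e0
  opcode bits[15:10]=0x19: minus/RR
  rd: (w>>7)&0x7=0x7 → %r7
  rs: (w>>4)&0x7=0x6 → %r6

cmp %r4, %r4; minus %r7, %r6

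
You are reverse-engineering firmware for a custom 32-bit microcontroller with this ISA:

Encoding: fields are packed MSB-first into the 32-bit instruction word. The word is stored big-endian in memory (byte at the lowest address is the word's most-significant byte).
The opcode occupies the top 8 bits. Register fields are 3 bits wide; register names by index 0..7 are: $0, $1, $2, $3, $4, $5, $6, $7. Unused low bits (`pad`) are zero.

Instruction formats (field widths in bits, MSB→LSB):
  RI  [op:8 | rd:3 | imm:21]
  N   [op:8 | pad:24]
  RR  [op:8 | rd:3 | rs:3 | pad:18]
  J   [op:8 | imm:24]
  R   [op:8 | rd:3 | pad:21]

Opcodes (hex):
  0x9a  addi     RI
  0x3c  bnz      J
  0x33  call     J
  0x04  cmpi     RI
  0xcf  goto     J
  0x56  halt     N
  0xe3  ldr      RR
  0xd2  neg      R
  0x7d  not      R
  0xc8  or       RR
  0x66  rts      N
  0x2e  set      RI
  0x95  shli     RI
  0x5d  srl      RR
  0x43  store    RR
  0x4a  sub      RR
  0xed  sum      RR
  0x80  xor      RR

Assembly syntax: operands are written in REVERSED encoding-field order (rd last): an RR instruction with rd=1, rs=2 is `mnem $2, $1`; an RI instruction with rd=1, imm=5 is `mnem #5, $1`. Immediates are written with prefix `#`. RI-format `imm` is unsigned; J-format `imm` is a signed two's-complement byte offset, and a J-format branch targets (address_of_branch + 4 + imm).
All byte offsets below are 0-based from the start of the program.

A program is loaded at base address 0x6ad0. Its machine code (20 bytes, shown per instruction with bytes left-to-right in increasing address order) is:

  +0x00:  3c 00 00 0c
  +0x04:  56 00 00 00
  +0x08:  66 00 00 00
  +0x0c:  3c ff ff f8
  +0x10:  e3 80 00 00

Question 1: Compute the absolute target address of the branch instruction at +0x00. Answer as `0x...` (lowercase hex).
@+00  big-endian(3c 00 00 0c) = 0x3c00000c
  op=0x3c00000c>>24=0x3c ⇒ bnz (J)
  imm: (w>>0)&0xffffff=0xc → #12
  target = base 0x6ad0 + off 0x00 + 4 + imm 12 = 0x6ae0

0x6ae0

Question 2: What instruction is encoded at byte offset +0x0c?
off 0x0c: read 3c ff ff f8 as big → 0x3cfffff8
  opcode bits[31:24]=0x3c: bnz/J
  imm: (w>>0)&0xffffff=0xfffff8 (s24→-8) → #-8

bnz #-8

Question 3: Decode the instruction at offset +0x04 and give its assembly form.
+0x04: 56 00 00 00 ⇒ word 0x56000000 (big)
  opcode bits[31:24]=0x56: halt/N

halt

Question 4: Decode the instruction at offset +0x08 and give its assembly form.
+0x08: 66 00 00 00 ⇒ word 0x66000000 (big)
  opcode bits[31:24]=0x66: rts/N

rts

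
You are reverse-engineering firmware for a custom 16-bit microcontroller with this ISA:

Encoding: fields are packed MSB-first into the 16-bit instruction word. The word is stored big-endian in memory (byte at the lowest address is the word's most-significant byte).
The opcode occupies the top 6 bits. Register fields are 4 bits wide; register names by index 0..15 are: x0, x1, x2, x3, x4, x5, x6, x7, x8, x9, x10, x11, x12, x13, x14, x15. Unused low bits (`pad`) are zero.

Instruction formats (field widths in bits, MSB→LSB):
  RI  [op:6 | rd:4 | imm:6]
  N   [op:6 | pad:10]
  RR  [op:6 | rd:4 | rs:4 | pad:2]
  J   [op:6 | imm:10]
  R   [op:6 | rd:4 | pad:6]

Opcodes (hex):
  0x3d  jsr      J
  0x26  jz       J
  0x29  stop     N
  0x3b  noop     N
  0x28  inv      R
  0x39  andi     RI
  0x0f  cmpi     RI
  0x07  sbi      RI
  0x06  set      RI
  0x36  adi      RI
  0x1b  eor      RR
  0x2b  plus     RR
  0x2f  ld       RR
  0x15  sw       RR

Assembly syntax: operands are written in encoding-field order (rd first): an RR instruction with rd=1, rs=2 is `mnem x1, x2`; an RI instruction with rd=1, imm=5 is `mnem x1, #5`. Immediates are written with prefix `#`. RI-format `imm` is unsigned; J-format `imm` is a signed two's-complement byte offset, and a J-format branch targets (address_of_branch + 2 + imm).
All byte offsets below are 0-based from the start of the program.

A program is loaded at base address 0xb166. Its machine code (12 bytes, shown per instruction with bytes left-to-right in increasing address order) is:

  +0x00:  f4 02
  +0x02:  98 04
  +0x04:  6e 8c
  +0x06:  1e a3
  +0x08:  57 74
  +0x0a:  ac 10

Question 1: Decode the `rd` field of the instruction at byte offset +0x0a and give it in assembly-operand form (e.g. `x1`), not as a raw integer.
x0

@+0a  big-endian(ac 10) = 0xac10
  top 6b → 0x2b → plus [RR]
  [9:6] rd=0 = x0
  [5:2] rs=4 = x4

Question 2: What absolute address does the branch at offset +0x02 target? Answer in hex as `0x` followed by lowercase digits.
0xb16e

+0x02: 98 04 ⇒ word 0x9804 (big)
  op=0x9804>>10=0x26 ⇒ jz (J)
  imm@[9:0]=0x4 ⇒ #4
  target = base 0xb166 + off 0x02 + 2 + imm 4 = 0xb16e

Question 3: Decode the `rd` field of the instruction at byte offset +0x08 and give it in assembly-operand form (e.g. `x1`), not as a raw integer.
[08] 57 74 → 0x5774
  op=0x5774>>10=0x15 ⇒ sw (RR)
  rd: (w>>6)&0xf=0xd → x13
  rs: (w>>2)&0xf=0xd → x13

x13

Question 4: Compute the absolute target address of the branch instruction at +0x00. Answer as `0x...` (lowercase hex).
off 0x00: read f4 02 as big → 0xf402
  opcode bits[15:10]=0x3d: jsr/J
  [9:0] imm=2 = #2
  target = base 0xb166 + off 0x00 + 2 + imm 2 = 0xb16a

0xb16a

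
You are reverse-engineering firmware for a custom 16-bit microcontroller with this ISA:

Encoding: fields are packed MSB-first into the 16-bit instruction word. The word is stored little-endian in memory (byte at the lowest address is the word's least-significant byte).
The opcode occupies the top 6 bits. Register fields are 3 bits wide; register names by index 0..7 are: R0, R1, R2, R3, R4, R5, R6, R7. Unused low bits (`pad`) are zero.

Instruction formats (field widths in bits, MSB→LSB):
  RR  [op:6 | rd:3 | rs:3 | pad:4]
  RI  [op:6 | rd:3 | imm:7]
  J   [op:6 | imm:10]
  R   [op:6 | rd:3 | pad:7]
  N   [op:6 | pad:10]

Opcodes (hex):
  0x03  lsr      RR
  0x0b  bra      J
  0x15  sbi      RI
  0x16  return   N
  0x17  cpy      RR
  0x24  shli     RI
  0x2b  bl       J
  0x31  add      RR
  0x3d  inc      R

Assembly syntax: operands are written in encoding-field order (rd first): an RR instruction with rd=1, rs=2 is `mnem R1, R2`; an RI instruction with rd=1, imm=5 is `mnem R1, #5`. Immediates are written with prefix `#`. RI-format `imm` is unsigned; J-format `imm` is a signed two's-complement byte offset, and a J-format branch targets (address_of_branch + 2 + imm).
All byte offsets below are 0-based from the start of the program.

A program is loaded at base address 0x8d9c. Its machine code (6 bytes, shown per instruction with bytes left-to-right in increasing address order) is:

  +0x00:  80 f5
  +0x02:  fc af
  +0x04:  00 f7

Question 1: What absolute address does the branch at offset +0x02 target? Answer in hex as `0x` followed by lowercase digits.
@+02  little-endian(fc af) = 0xaffc
  top 6b → 0x2b → bl [J]
  [9:0] imm=1020 (s10→-4) = #-4
  target = base 0x8d9c + off 0x02 + 2 + imm -4 = 0x8d9c

0x8d9c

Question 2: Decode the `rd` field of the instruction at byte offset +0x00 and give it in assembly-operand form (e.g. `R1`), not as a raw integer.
[00] 80 f5 → 0xf580
  top 6b → 0x3d → inc [R]
  rd: (w>>7)&0x7=0x3 → R3

R3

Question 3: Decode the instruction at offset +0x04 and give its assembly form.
@+04  little-endian(00 f7) = 0xf700
  op=0xf700>>10=0x3d ⇒ inc (R)
  [9:7] rd=6 = R6

inc R6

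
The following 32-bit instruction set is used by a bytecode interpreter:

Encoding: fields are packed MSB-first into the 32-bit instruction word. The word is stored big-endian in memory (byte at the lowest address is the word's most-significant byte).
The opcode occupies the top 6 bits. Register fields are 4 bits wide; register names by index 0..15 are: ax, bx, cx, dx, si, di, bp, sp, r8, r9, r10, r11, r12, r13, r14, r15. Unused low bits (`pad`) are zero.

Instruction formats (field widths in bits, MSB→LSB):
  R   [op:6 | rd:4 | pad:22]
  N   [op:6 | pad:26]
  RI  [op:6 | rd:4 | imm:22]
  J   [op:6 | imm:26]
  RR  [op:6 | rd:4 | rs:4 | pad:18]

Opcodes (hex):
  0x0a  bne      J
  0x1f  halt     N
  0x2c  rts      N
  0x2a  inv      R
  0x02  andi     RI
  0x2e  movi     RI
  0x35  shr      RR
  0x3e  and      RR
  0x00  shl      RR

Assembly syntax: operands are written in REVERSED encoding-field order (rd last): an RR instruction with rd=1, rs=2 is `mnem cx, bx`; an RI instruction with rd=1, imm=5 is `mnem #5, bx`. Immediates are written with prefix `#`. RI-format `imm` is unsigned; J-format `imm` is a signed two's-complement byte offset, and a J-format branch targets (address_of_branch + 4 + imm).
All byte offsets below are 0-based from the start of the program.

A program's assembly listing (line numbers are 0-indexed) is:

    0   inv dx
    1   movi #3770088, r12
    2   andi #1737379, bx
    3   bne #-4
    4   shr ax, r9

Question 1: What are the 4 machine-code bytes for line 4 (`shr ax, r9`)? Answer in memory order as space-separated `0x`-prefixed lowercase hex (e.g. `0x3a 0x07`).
0xd6 0x40 0x00 0x00

line 4 (shr): pack op=0x35:6|rd=9:4|rs=0:4|pad=0:18 = 0xd6400000; big→ d6 40 00 00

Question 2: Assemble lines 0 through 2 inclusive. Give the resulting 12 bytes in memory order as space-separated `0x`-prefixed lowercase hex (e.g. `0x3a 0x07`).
0xa8 0xc0 0x00 0x00 0xbb 0x39 0x86 0xe8 0x08 0x5a 0x82 0xa3

L0: inv op=0x2a:6|rd=3:4|pad=0:22 ⇒ 0xa8c00000 ⇒ big a8 c0 00 00
L1: movi op=0x2e:6|rd=12:4|imm=3770088:22 ⇒ 0xbb3986e8 ⇒ big bb 39 86 e8
L2: andi op=0x2:6|rd=1:4|imm=1737379:22 ⇒ 0x085a82a3 ⇒ big 08 5a 82 a3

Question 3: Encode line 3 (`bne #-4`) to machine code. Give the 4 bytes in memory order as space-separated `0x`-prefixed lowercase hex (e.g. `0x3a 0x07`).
0x2b 0xff 0xff 0xfc

L3: bne op=0xa:6|imm=-4:26 ⇒ 0x2bfffffc ⇒ big 2b ff ff fc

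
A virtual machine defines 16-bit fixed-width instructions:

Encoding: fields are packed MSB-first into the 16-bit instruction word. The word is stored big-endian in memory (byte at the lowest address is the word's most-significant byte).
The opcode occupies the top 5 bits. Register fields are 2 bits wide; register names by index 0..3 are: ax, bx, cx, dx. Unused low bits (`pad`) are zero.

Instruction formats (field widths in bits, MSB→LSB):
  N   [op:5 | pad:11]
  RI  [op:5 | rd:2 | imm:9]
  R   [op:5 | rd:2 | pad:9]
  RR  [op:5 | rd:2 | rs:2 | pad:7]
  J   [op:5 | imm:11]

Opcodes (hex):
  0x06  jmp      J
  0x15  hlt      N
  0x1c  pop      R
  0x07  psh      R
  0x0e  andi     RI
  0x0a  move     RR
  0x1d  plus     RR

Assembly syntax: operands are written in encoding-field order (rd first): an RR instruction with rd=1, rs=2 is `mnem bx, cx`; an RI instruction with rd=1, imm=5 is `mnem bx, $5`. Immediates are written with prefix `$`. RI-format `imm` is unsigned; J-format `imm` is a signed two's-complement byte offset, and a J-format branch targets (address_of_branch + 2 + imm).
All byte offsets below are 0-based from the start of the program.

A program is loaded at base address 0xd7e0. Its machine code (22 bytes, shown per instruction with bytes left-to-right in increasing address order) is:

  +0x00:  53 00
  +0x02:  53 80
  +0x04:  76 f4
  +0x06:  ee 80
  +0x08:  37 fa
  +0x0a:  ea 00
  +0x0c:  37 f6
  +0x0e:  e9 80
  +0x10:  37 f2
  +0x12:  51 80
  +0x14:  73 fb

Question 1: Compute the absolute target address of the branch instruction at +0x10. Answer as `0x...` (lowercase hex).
off 0x10: read 37 f2 as big → 0x37f2
  opcode bits[15:11]=0x6: jmp/J
  [10:0] imm=2034 (s11→-14) = $-14
  target = base 0xd7e0 + off 0x10 + 2 + imm -14 = 0xd7e4

0xd7e4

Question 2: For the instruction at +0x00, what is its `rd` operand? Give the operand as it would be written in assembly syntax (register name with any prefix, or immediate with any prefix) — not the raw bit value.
off 0x00: read 53 00 as big → 0x5300
  op=0x5300>>11=0xa ⇒ move (RR)
  rd@[10:9]=0x1 ⇒ bx
  rs@[8:7]=0x2 ⇒ cx

bx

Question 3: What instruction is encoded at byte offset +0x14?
andi bx, $507

off 0x14: read 73 fb as big → 0x73fb
  top 5b → 0xe → andi [RI]
  rd@[10:9]=0x1 ⇒ bx
  imm@[8:0]=0x1fb ⇒ $507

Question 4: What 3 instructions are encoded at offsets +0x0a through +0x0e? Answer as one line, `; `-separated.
[0a] ea 00 → 0xea00
  top 5b → 0x1d → plus [RR]
  [10:9] rd=1 = bx
  [8:7] rs=0 = ax
[0c] 37 f6 → 0x37f6
  top 5b → 0x6 → jmp [J]
  [10:0] imm=2038 (s11→-10) = $-10
[0e] e9 80 → 0xe980
  top 5b → 0x1d → plus [RR]
  [10:9] rd=0 = ax
  [8:7] rs=3 = dx

plus bx, ax; jmp $-10; plus ax, dx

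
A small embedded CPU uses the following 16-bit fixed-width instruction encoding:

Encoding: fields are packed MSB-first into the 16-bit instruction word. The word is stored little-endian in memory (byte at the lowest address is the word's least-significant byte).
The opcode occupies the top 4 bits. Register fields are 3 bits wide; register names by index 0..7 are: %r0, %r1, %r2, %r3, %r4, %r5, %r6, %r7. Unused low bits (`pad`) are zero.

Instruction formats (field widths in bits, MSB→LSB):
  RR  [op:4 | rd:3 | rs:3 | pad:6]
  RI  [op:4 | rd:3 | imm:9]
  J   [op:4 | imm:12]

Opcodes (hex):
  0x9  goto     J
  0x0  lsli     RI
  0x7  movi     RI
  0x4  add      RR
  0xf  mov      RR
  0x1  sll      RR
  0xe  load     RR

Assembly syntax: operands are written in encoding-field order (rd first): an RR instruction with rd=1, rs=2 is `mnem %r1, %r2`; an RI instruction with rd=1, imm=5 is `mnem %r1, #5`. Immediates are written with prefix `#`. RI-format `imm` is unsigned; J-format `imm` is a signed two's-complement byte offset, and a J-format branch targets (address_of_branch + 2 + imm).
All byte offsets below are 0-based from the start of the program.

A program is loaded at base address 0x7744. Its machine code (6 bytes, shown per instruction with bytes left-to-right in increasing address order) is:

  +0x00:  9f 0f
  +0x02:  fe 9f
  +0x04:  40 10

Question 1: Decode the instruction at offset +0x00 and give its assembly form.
lsli %r7, #415

[00] 9f 0f → 0x0f9f
  op=0x0f9f>>12=0x0 ⇒ lsli (RI)
  rd@[11:9]=0x7 ⇒ %r7
  imm@[8:0]=0x19f ⇒ #415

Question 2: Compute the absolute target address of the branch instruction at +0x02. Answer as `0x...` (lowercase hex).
+0x02: fe 9f ⇒ word 0x9ffe (little)
  opcode bits[15:12]=0x9: goto/J
  [11:0] imm=4094 (s12→-2) = #-2
  target = base 0x7744 + off 0x02 + 2 + imm -2 = 0x7746

0x7746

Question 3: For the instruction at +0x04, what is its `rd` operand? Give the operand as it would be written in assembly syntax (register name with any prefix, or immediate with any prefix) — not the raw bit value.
+0x04: 40 10 ⇒ word 0x1040 (little)
  op=0x1040>>12=0x1 ⇒ sll (RR)
  rd: (w>>9)&0x7=0x0 → %r0
  rs: (w>>6)&0x7=0x1 → %r1

%r0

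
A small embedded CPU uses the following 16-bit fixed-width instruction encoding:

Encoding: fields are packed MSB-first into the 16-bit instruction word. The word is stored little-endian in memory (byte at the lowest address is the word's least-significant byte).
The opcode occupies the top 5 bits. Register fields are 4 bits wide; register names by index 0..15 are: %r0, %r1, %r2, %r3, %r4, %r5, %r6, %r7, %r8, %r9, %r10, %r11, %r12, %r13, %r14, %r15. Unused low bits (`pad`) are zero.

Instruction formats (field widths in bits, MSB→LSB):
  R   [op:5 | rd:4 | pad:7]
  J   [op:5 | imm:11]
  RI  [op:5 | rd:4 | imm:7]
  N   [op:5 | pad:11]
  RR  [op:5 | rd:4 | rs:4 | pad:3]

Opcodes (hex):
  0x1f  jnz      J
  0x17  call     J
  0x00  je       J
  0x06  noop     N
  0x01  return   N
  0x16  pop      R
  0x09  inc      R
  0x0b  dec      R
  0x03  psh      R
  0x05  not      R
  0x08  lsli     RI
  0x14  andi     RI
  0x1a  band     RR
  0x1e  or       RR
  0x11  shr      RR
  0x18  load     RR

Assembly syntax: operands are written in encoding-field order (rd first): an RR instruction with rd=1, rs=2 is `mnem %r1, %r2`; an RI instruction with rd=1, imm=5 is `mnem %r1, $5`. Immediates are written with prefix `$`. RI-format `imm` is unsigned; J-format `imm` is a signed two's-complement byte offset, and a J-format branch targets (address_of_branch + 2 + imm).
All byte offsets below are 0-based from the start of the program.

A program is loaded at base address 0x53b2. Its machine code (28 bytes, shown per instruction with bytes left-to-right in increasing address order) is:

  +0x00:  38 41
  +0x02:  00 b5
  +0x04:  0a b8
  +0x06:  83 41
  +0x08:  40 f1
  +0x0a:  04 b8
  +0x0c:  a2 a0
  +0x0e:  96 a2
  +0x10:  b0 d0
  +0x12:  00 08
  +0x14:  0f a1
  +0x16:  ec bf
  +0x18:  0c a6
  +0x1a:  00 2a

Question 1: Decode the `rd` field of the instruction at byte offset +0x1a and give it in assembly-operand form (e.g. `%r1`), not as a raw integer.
%r4

[1a] 00 2a → 0x2a00
  opcode bits[15:11]=0x5: not/R
  [10:7] rd=4 = %r4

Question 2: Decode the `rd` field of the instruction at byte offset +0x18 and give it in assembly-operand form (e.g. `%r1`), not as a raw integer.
%r12

@+18  little-endian(0c a6) = 0xa60c
  opcode bits[15:11]=0x14: andi/RI
  rd: (w>>7)&0xf=0xc → %r12
  imm: (w>>0)&0x7f=0xc → $12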